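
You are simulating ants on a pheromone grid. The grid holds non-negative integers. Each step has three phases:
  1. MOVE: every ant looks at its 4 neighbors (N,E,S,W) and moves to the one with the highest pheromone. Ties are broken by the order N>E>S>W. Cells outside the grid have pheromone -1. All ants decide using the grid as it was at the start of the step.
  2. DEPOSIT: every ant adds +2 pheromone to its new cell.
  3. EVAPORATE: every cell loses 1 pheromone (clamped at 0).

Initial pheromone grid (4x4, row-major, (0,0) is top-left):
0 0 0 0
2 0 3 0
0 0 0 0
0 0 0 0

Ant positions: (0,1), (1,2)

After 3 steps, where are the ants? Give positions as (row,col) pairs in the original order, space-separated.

Step 1: ant0:(0,1)->E->(0,2) | ant1:(1,2)->N->(0,2)
  grid max=3 at (0,2)
Step 2: ant0:(0,2)->S->(1,2) | ant1:(0,2)->S->(1,2)
  grid max=5 at (1,2)
Step 3: ant0:(1,2)->N->(0,2) | ant1:(1,2)->N->(0,2)
  grid max=5 at (0,2)

(0,2) (0,2)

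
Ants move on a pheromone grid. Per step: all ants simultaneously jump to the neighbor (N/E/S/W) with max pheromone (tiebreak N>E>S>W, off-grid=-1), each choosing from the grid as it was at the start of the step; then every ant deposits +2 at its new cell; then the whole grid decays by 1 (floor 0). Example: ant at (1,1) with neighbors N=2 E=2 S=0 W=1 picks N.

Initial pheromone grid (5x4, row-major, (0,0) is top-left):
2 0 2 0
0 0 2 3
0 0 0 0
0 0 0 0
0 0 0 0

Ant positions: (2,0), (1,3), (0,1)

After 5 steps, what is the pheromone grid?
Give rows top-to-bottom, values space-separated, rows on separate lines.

After step 1: ants at (1,0),(1,2),(0,2)
  1 0 3 0
  1 0 3 2
  0 0 0 0
  0 0 0 0
  0 0 0 0
After step 2: ants at (0,0),(0,2),(1,2)
  2 0 4 0
  0 0 4 1
  0 0 0 0
  0 0 0 0
  0 0 0 0
After step 3: ants at (0,1),(1,2),(0,2)
  1 1 5 0
  0 0 5 0
  0 0 0 0
  0 0 0 0
  0 0 0 0
After step 4: ants at (0,2),(0,2),(1,2)
  0 0 8 0
  0 0 6 0
  0 0 0 0
  0 0 0 0
  0 0 0 0
After step 5: ants at (1,2),(1,2),(0,2)
  0 0 9 0
  0 0 9 0
  0 0 0 0
  0 0 0 0
  0 0 0 0

0 0 9 0
0 0 9 0
0 0 0 0
0 0 0 0
0 0 0 0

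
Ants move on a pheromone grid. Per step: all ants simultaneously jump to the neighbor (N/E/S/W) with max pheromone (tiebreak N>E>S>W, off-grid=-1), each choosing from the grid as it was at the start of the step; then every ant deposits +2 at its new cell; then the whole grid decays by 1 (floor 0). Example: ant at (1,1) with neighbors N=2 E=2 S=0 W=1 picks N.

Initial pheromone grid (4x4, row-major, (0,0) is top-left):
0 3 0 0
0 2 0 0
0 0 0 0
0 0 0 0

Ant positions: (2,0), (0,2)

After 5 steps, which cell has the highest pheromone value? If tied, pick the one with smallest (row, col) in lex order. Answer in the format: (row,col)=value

Step 1: ant0:(2,0)->N->(1,0) | ant1:(0,2)->W->(0,1)
  grid max=4 at (0,1)
Step 2: ant0:(1,0)->E->(1,1) | ant1:(0,1)->S->(1,1)
  grid max=4 at (1,1)
Step 3: ant0:(1,1)->N->(0,1) | ant1:(1,1)->N->(0,1)
  grid max=6 at (0,1)
Step 4: ant0:(0,1)->S->(1,1) | ant1:(0,1)->S->(1,1)
  grid max=6 at (1,1)
Step 5: ant0:(1,1)->N->(0,1) | ant1:(1,1)->N->(0,1)
  grid max=8 at (0,1)
Final grid:
  0 8 0 0
  0 5 0 0
  0 0 0 0
  0 0 0 0
Max pheromone 8 at (0,1)

Answer: (0,1)=8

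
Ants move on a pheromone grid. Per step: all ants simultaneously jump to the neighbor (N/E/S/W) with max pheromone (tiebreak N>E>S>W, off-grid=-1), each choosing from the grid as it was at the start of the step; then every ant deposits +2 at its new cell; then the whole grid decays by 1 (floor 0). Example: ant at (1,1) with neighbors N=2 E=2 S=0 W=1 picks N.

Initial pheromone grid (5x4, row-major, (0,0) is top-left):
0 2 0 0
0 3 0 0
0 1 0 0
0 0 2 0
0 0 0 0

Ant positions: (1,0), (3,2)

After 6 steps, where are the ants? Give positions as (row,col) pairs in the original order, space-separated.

Step 1: ant0:(1,0)->E->(1,1) | ant1:(3,2)->N->(2,2)
  grid max=4 at (1,1)
Step 2: ant0:(1,1)->N->(0,1) | ant1:(2,2)->S->(3,2)
  grid max=3 at (1,1)
Step 3: ant0:(0,1)->S->(1,1) | ant1:(3,2)->N->(2,2)
  grid max=4 at (1,1)
Step 4: ant0:(1,1)->N->(0,1) | ant1:(2,2)->S->(3,2)
  grid max=3 at (1,1)
Step 5: ant0:(0,1)->S->(1,1) | ant1:(3,2)->N->(2,2)
  grid max=4 at (1,1)
Step 6: ant0:(1,1)->N->(0,1) | ant1:(2,2)->S->(3,2)
  grid max=3 at (1,1)

(0,1) (3,2)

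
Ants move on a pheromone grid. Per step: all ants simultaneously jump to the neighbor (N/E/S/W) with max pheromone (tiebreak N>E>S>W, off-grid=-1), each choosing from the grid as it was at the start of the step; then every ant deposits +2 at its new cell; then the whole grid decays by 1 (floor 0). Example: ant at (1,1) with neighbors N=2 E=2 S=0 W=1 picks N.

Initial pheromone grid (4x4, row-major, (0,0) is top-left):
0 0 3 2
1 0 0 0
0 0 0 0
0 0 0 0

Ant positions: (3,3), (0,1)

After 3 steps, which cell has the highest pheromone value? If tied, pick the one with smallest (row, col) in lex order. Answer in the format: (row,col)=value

Step 1: ant0:(3,3)->N->(2,3) | ant1:(0,1)->E->(0,2)
  grid max=4 at (0,2)
Step 2: ant0:(2,3)->N->(1,3) | ant1:(0,2)->E->(0,3)
  grid max=3 at (0,2)
Step 3: ant0:(1,3)->N->(0,3) | ant1:(0,3)->W->(0,2)
  grid max=4 at (0,2)
Final grid:
  0 0 4 3
  0 0 0 0
  0 0 0 0
  0 0 0 0
Max pheromone 4 at (0,2)

Answer: (0,2)=4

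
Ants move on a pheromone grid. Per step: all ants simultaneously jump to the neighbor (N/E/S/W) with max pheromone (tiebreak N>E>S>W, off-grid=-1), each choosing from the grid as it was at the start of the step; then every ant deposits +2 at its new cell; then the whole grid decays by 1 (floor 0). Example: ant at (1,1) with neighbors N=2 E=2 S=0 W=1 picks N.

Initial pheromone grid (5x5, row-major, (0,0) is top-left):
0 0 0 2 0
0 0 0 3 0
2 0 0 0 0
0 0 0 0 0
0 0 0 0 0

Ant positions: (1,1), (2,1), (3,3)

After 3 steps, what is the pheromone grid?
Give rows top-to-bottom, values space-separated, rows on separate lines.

After step 1: ants at (0,1),(2,0),(2,3)
  0 1 0 1 0
  0 0 0 2 0
  3 0 0 1 0
  0 0 0 0 0
  0 0 0 0 0
After step 2: ants at (0,2),(1,0),(1,3)
  0 0 1 0 0
  1 0 0 3 0
  2 0 0 0 0
  0 0 0 0 0
  0 0 0 0 0
After step 3: ants at (0,3),(2,0),(0,3)
  0 0 0 3 0
  0 0 0 2 0
  3 0 0 0 0
  0 0 0 0 0
  0 0 0 0 0

0 0 0 3 0
0 0 0 2 0
3 0 0 0 0
0 0 0 0 0
0 0 0 0 0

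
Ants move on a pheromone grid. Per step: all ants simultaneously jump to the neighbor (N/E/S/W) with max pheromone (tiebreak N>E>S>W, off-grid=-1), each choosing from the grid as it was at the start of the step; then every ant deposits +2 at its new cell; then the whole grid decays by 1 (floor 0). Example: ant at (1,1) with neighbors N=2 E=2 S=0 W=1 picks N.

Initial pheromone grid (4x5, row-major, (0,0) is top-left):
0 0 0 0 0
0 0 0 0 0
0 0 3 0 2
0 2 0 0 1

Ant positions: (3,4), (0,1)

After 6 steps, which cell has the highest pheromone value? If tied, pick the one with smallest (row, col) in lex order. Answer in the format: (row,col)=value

Step 1: ant0:(3,4)->N->(2,4) | ant1:(0,1)->E->(0,2)
  grid max=3 at (2,4)
Step 2: ant0:(2,4)->N->(1,4) | ant1:(0,2)->E->(0,3)
  grid max=2 at (2,4)
Step 3: ant0:(1,4)->S->(2,4) | ant1:(0,3)->E->(0,4)
  grid max=3 at (2,4)
Step 4: ant0:(2,4)->N->(1,4) | ant1:(0,4)->S->(1,4)
  grid max=3 at (1,4)
Step 5: ant0:(1,4)->S->(2,4) | ant1:(1,4)->S->(2,4)
  grid max=5 at (2,4)
Step 6: ant0:(2,4)->N->(1,4) | ant1:(2,4)->N->(1,4)
  grid max=5 at (1,4)
Final grid:
  0 0 0 0 0
  0 0 0 0 5
  0 0 0 0 4
  0 0 0 0 0
Max pheromone 5 at (1,4)

Answer: (1,4)=5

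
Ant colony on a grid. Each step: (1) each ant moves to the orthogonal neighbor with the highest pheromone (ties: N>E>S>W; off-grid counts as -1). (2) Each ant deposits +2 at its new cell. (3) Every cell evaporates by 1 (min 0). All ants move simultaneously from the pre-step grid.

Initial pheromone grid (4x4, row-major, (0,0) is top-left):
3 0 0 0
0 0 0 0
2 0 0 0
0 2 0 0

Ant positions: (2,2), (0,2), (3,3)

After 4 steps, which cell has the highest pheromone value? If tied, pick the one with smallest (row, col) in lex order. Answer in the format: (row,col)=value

Step 1: ant0:(2,2)->N->(1,2) | ant1:(0,2)->E->(0,3) | ant2:(3,3)->N->(2,3)
  grid max=2 at (0,0)
Step 2: ant0:(1,2)->N->(0,2) | ant1:(0,3)->S->(1,3) | ant2:(2,3)->N->(1,3)
  grid max=3 at (1,3)
Step 3: ant0:(0,2)->E->(0,3) | ant1:(1,3)->N->(0,3) | ant2:(1,3)->N->(0,3)
  grid max=5 at (0,3)
Step 4: ant0:(0,3)->S->(1,3) | ant1:(0,3)->S->(1,3) | ant2:(0,3)->S->(1,3)
  grid max=7 at (1,3)
Final grid:
  0 0 0 4
  0 0 0 7
  0 0 0 0
  0 0 0 0
Max pheromone 7 at (1,3)

Answer: (1,3)=7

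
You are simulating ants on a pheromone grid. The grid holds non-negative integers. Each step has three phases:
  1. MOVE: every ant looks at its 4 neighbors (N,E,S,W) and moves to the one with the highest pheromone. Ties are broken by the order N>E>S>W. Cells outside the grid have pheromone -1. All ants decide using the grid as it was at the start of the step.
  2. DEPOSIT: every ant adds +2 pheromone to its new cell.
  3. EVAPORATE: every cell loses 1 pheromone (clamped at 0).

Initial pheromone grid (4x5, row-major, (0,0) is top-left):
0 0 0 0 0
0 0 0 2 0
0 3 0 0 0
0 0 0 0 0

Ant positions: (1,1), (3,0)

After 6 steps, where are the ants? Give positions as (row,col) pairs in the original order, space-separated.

Step 1: ant0:(1,1)->S->(2,1) | ant1:(3,0)->N->(2,0)
  grid max=4 at (2,1)
Step 2: ant0:(2,1)->W->(2,0) | ant1:(2,0)->E->(2,1)
  grid max=5 at (2,1)
Step 3: ant0:(2,0)->E->(2,1) | ant1:(2,1)->W->(2,0)
  grid max=6 at (2,1)
Step 4: ant0:(2,1)->W->(2,0) | ant1:(2,0)->E->(2,1)
  grid max=7 at (2,1)
Step 5: ant0:(2,0)->E->(2,1) | ant1:(2,1)->W->(2,0)
  grid max=8 at (2,1)
Step 6: ant0:(2,1)->W->(2,0) | ant1:(2,0)->E->(2,1)
  grid max=9 at (2,1)

(2,0) (2,1)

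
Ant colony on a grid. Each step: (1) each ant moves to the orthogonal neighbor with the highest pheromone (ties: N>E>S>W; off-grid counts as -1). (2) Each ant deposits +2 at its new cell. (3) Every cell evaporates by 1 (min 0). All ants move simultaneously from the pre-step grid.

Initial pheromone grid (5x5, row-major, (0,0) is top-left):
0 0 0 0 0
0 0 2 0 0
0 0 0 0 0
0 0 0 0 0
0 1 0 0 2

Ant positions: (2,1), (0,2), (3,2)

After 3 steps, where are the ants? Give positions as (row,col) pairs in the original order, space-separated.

Step 1: ant0:(2,1)->N->(1,1) | ant1:(0,2)->S->(1,2) | ant2:(3,2)->N->(2,2)
  grid max=3 at (1,2)
Step 2: ant0:(1,1)->E->(1,2) | ant1:(1,2)->S->(2,2) | ant2:(2,2)->N->(1,2)
  grid max=6 at (1,2)
Step 3: ant0:(1,2)->S->(2,2) | ant1:(2,2)->N->(1,2) | ant2:(1,2)->S->(2,2)
  grid max=7 at (1,2)

(2,2) (1,2) (2,2)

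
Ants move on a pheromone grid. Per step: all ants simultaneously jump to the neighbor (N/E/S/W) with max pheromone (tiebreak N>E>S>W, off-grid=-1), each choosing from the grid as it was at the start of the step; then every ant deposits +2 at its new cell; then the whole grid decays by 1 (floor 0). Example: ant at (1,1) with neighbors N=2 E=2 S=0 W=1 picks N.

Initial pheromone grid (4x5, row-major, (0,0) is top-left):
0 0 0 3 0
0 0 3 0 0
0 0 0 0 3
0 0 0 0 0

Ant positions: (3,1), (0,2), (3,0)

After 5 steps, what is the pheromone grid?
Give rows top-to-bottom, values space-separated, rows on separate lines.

After step 1: ants at (2,1),(0,3),(2,0)
  0 0 0 4 0
  0 0 2 0 0
  1 1 0 0 2
  0 0 0 0 0
After step 2: ants at (2,0),(0,4),(2,1)
  0 0 0 3 1
  0 0 1 0 0
  2 2 0 0 1
  0 0 0 0 0
After step 3: ants at (2,1),(0,3),(2,0)
  0 0 0 4 0
  0 0 0 0 0
  3 3 0 0 0
  0 0 0 0 0
After step 4: ants at (2,0),(0,4),(2,1)
  0 0 0 3 1
  0 0 0 0 0
  4 4 0 0 0
  0 0 0 0 0
After step 5: ants at (2,1),(0,3),(2,0)
  0 0 0 4 0
  0 0 0 0 0
  5 5 0 0 0
  0 0 0 0 0

0 0 0 4 0
0 0 0 0 0
5 5 0 0 0
0 0 0 0 0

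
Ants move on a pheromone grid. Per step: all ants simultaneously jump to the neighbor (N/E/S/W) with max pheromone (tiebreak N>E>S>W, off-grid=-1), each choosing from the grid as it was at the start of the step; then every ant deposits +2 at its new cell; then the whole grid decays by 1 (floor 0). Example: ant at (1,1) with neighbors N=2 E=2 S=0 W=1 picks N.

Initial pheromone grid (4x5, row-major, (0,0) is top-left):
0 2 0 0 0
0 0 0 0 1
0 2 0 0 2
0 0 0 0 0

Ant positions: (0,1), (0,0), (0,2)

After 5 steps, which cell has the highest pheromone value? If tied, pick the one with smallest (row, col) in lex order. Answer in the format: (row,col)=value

Answer: (0,1)=13

Derivation:
Step 1: ant0:(0,1)->E->(0,2) | ant1:(0,0)->E->(0,1) | ant2:(0,2)->W->(0,1)
  grid max=5 at (0,1)
Step 2: ant0:(0,2)->W->(0,1) | ant1:(0,1)->E->(0,2) | ant2:(0,1)->E->(0,2)
  grid max=6 at (0,1)
Step 3: ant0:(0,1)->E->(0,2) | ant1:(0,2)->W->(0,1) | ant2:(0,2)->W->(0,1)
  grid max=9 at (0,1)
Step 4: ant0:(0,2)->W->(0,1) | ant1:(0,1)->E->(0,2) | ant2:(0,1)->E->(0,2)
  grid max=10 at (0,1)
Step 5: ant0:(0,1)->E->(0,2) | ant1:(0,2)->W->(0,1) | ant2:(0,2)->W->(0,1)
  grid max=13 at (0,1)
Final grid:
  0 13 9 0 0
  0 0 0 0 0
  0 0 0 0 0
  0 0 0 0 0
Max pheromone 13 at (0,1)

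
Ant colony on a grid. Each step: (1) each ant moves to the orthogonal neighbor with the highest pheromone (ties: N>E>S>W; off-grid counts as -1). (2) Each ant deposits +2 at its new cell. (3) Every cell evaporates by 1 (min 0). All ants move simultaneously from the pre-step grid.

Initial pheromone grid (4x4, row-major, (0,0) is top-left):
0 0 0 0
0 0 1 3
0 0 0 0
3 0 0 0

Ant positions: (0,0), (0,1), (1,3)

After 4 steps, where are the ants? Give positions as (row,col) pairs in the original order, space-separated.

Step 1: ant0:(0,0)->E->(0,1) | ant1:(0,1)->E->(0,2) | ant2:(1,3)->W->(1,2)
  grid max=2 at (1,2)
Step 2: ant0:(0,1)->E->(0,2) | ant1:(0,2)->S->(1,2) | ant2:(1,2)->E->(1,3)
  grid max=3 at (1,2)
Step 3: ant0:(0,2)->S->(1,2) | ant1:(1,2)->E->(1,3) | ant2:(1,3)->W->(1,2)
  grid max=6 at (1,2)
Step 4: ant0:(1,2)->E->(1,3) | ant1:(1,3)->W->(1,2) | ant2:(1,2)->E->(1,3)
  grid max=7 at (1,2)

(1,3) (1,2) (1,3)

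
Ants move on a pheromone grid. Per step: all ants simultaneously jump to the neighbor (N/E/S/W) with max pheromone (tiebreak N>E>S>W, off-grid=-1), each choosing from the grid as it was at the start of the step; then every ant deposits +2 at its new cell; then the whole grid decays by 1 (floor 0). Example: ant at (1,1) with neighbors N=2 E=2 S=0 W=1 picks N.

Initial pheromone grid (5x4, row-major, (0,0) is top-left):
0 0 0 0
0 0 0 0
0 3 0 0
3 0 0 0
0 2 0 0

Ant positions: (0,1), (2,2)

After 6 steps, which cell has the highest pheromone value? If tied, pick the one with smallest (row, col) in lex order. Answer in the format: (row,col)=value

Answer: (2,1)=3

Derivation:
Step 1: ant0:(0,1)->E->(0,2) | ant1:(2,2)->W->(2,1)
  grid max=4 at (2,1)
Step 2: ant0:(0,2)->E->(0,3) | ant1:(2,1)->N->(1,1)
  grid max=3 at (2,1)
Step 3: ant0:(0,3)->S->(1,3) | ant1:(1,1)->S->(2,1)
  grid max=4 at (2,1)
Step 4: ant0:(1,3)->N->(0,3) | ant1:(2,1)->N->(1,1)
  grid max=3 at (2,1)
Step 5: ant0:(0,3)->S->(1,3) | ant1:(1,1)->S->(2,1)
  grid max=4 at (2,1)
Step 6: ant0:(1,3)->N->(0,3) | ant1:(2,1)->N->(1,1)
  grid max=3 at (2,1)
Final grid:
  0 0 0 1
  0 1 0 0
  0 3 0 0
  0 0 0 0
  0 0 0 0
Max pheromone 3 at (2,1)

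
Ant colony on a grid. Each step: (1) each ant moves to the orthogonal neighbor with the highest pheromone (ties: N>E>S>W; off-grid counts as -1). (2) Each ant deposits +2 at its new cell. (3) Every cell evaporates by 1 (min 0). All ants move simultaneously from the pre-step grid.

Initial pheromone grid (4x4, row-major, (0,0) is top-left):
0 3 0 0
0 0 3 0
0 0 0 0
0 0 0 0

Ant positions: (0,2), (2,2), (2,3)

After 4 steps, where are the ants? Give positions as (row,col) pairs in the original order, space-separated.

Step 1: ant0:(0,2)->S->(1,2) | ant1:(2,2)->N->(1,2) | ant2:(2,3)->N->(1,3)
  grid max=6 at (1,2)
Step 2: ant0:(1,2)->E->(1,3) | ant1:(1,2)->E->(1,3) | ant2:(1,3)->W->(1,2)
  grid max=7 at (1,2)
Step 3: ant0:(1,3)->W->(1,2) | ant1:(1,3)->W->(1,2) | ant2:(1,2)->E->(1,3)
  grid max=10 at (1,2)
Step 4: ant0:(1,2)->E->(1,3) | ant1:(1,2)->E->(1,3) | ant2:(1,3)->W->(1,2)
  grid max=11 at (1,2)

(1,3) (1,3) (1,2)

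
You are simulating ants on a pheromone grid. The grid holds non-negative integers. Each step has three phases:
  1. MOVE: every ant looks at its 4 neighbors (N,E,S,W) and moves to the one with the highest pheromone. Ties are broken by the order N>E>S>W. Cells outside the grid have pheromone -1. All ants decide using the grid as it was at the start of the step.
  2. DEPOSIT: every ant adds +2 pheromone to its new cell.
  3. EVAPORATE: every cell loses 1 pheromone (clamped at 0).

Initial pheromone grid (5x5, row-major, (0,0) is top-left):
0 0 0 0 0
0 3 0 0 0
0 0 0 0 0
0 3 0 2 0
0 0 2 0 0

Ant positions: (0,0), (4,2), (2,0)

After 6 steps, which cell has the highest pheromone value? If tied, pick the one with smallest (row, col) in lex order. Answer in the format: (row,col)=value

Answer: (1,1)=13

Derivation:
Step 1: ant0:(0,0)->E->(0,1) | ant1:(4,2)->N->(3,2) | ant2:(2,0)->N->(1,0)
  grid max=2 at (1,1)
Step 2: ant0:(0,1)->S->(1,1) | ant1:(3,2)->W->(3,1) | ant2:(1,0)->E->(1,1)
  grid max=5 at (1,1)
Step 3: ant0:(1,1)->N->(0,1) | ant1:(3,1)->N->(2,1) | ant2:(1,1)->N->(0,1)
  grid max=4 at (1,1)
Step 4: ant0:(0,1)->S->(1,1) | ant1:(2,1)->N->(1,1) | ant2:(0,1)->S->(1,1)
  grid max=9 at (1,1)
Step 5: ant0:(1,1)->N->(0,1) | ant1:(1,1)->N->(0,1) | ant2:(1,1)->N->(0,1)
  grid max=8 at (1,1)
Step 6: ant0:(0,1)->S->(1,1) | ant1:(0,1)->S->(1,1) | ant2:(0,1)->S->(1,1)
  grid max=13 at (1,1)
Final grid:
  0 6 0 0 0
  0 13 0 0 0
  0 0 0 0 0
  0 0 0 0 0
  0 0 0 0 0
Max pheromone 13 at (1,1)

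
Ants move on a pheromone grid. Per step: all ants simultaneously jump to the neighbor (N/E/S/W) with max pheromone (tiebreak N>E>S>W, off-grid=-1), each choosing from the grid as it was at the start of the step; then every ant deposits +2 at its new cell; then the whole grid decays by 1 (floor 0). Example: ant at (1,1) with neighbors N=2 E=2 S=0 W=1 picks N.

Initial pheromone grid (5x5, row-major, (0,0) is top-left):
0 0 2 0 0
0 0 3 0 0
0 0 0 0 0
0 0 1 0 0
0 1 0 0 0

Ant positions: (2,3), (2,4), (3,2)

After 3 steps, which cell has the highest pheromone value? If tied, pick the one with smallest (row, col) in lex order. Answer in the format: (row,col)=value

Step 1: ant0:(2,3)->N->(1,3) | ant1:(2,4)->N->(1,4) | ant2:(3,2)->N->(2,2)
  grid max=2 at (1,2)
Step 2: ant0:(1,3)->W->(1,2) | ant1:(1,4)->W->(1,3) | ant2:(2,2)->N->(1,2)
  grid max=5 at (1,2)
Step 3: ant0:(1,2)->E->(1,3) | ant1:(1,3)->W->(1,2) | ant2:(1,2)->E->(1,3)
  grid max=6 at (1,2)
Final grid:
  0 0 0 0 0
  0 0 6 5 0
  0 0 0 0 0
  0 0 0 0 0
  0 0 0 0 0
Max pheromone 6 at (1,2)

Answer: (1,2)=6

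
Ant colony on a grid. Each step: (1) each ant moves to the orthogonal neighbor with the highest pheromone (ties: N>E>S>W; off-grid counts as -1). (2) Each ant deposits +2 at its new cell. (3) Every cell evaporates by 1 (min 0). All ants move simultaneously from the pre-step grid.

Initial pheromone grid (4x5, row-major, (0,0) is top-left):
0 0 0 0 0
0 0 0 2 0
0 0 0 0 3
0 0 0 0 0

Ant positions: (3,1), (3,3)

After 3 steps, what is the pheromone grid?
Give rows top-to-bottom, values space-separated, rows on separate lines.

After step 1: ants at (2,1),(2,3)
  0 0 0 0 0
  0 0 0 1 0
  0 1 0 1 2
  0 0 0 0 0
After step 2: ants at (1,1),(2,4)
  0 0 0 0 0
  0 1 0 0 0
  0 0 0 0 3
  0 0 0 0 0
After step 3: ants at (0,1),(1,4)
  0 1 0 0 0
  0 0 0 0 1
  0 0 0 0 2
  0 0 0 0 0

0 1 0 0 0
0 0 0 0 1
0 0 0 0 2
0 0 0 0 0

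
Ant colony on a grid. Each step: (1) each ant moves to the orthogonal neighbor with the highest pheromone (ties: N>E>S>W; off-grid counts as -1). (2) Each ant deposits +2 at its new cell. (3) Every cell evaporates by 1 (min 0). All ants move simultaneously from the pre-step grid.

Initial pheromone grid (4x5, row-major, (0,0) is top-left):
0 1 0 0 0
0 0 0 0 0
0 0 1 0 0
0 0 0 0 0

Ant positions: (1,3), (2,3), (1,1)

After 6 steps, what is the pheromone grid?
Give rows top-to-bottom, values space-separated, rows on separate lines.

After step 1: ants at (0,3),(2,2),(0,1)
  0 2 0 1 0
  0 0 0 0 0
  0 0 2 0 0
  0 0 0 0 0
After step 2: ants at (0,4),(1,2),(0,2)
  0 1 1 0 1
  0 0 1 0 0
  0 0 1 0 0
  0 0 0 0 0
After step 3: ants at (1,4),(0,2),(1,2)
  0 0 2 0 0
  0 0 2 0 1
  0 0 0 0 0
  0 0 0 0 0
After step 4: ants at (0,4),(1,2),(0,2)
  0 0 3 0 1
  0 0 3 0 0
  0 0 0 0 0
  0 0 0 0 0
After step 5: ants at (1,4),(0,2),(1,2)
  0 0 4 0 0
  0 0 4 0 1
  0 0 0 0 0
  0 0 0 0 0
After step 6: ants at (0,4),(1,2),(0,2)
  0 0 5 0 1
  0 0 5 0 0
  0 0 0 0 0
  0 0 0 0 0

0 0 5 0 1
0 0 5 0 0
0 0 0 0 0
0 0 0 0 0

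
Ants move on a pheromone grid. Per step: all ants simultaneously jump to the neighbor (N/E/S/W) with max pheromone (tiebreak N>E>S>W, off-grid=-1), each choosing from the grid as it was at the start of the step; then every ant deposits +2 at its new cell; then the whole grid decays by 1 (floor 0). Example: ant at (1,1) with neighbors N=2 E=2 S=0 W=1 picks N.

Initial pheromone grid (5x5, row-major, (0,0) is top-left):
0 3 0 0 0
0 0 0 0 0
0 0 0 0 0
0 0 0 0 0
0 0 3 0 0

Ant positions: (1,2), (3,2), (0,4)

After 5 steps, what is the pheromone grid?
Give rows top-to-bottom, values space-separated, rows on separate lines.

After step 1: ants at (0,2),(4,2),(1,4)
  0 2 1 0 0
  0 0 0 0 1
  0 0 0 0 0
  0 0 0 0 0
  0 0 4 0 0
After step 2: ants at (0,1),(3,2),(0,4)
  0 3 0 0 1
  0 0 0 0 0
  0 0 0 0 0
  0 0 1 0 0
  0 0 3 0 0
After step 3: ants at (0,2),(4,2),(1,4)
  0 2 1 0 0
  0 0 0 0 1
  0 0 0 0 0
  0 0 0 0 0
  0 0 4 0 0
After step 4: ants at (0,1),(3,2),(0,4)
  0 3 0 0 1
  0 0 0 0 0
  0 0 0 0 0
  0 0 1 0 0
  0 0 3 0 0
After step 5: ants at (0,2),(4,2),(1,4)
  0 2 1 0 0
  0 0 0 0 1
  0 0 0 0 0
  0 0 0 0 0
  0 0 4 0 0

0 2 1 0 0
0 0 0 0 1
0 0 0 0 0
0 0 0 0 0
0 0 4 0 0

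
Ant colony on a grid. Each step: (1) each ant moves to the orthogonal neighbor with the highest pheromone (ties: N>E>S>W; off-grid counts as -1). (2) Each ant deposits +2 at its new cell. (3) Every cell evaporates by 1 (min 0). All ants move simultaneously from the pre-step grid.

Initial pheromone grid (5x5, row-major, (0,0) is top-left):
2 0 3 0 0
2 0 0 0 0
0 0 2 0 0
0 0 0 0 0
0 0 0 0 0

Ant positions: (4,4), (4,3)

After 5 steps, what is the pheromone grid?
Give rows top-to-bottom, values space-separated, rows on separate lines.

After step 1: ants at (3,4),(3,3)
  1 0 2 0 0
  1 0 0 0 0
  0 0 1 0 0
  0 0 0 1 1
  0 0 0 0 0
After step 2: ants at (3,3),(3,4)
  0 0 1 0 0
  0 0 0 0 0
  0 0 0 0 0
  0 0 0 2 2
  0 0 0 0 0
After step 3: ants at (3,4),(3,3)
  0 0 0 0 0
  0 0 0 0 0
  0 0 0 0 0
  0 0 0 3 3
  0 0 0 0 0
After step 4: ants at (3,3),(3,4)
  0 0 0 0 0
  0 0 0 0 0
  0 0 0 0 0
  0 0 0 4 4
  0 0 0 0 0
After step 5: ants at (3,4),(3,3)
  0 0 0 0 0
  0 0 0 0 0
  0 0 0 0 0
  0 0 0 5 5
  0 0 0 0 0

0 0 0 0 0
0 0 0 0 0
0 0 0 0 0
0 0 0 5 5
0 0 0 0 0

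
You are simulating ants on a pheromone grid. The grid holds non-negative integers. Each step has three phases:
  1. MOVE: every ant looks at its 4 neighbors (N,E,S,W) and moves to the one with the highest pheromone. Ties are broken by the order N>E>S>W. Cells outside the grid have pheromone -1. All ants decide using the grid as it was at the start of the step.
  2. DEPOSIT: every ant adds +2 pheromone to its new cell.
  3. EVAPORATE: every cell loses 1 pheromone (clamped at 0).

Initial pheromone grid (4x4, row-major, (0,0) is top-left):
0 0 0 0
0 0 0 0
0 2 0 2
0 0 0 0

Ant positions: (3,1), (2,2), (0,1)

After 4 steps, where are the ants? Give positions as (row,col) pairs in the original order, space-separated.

Step 1: ant0:(3,1)->N->(2,1) | ant1:(2,2)->E->(2,3) | ant2:(0,1)->E->(0,2)
  grid max=3 at (2,1)
Step 2: ant0:(2,1)->N->(1,1) | ant1:(2,3)->N->(1,3) | ant2:(0,2)->E->(0,3)
  grid max=2 at (2,1)
Step 3: ant0:(1,1)->S->(2,1) | ant1:(1,3)->S->(2,3) | ant2:(0,3)->S->(1,3)
  grid max=3 at (2,1)
Step 4: ant0:(2,1)->N->(1,1) | ant1:(2,3)->N->(1,3) | ant2:(1,3)->S->(2,3)
  grid max=4 at (2,3)

(1,1) (1,3) (2,3)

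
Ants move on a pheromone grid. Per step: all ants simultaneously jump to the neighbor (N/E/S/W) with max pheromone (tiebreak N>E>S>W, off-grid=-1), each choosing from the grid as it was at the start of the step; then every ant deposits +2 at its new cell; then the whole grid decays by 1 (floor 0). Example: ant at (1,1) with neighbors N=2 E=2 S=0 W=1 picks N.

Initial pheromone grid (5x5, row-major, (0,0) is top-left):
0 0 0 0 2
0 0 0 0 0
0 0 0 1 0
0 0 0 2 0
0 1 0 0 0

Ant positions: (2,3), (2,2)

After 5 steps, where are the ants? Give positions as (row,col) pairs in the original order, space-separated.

Step 1: ant0:(2,3)->S->(3,3) | ant1:(2,2)->E->(2,3)
  grid max=3 at (3,3)
Step 2: ant0:(3,3)->N->(2,3) | ant1:(2,3)->S->(3,3)
  grid max=4 at (3,3)
Step 3: ant0:(2,3)->S->(3,3) | ant1:(3,3)->N->(2,3)
  grid max=5 at (3,3)
Step 4: ant0:(3,3)->N->(2,3) | ant1:(2,3)->S->(3,3)
  grid max=6 at (3,3)
Step 5: ant0:(2,3)->S->(3,3) | ant1:(3,3)->N->(2,3)
  grid max=7 at (3,3)

(3,3) (2,3)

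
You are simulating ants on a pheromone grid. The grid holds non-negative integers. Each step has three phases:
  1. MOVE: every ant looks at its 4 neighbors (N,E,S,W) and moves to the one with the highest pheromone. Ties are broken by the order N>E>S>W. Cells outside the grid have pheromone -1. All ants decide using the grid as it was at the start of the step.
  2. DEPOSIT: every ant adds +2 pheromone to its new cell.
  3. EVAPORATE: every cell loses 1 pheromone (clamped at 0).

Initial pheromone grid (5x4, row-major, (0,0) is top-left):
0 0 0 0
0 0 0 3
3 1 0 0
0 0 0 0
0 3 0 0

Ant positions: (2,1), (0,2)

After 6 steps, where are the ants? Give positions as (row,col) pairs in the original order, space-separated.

Step 1: ant0:(2,1)->W->(2,0) | ant1:(0,2)->E->(0,3)
  grid max=4 at (2,0)
Step 2: ant0:(2,0)->N->(1,0) | ant1:(0,3)->S->(1,3)
  grid max=3 at (1,3)
Step 3: ant0:(1,0)->S->(2,0) | ant1:(1,3)->N->(0,3)
  grid max=4 at (2,0)
Step 4: ant0:(2,0)->N->(1,0) | ant1:(0,3)->S->(1,3)
  grid max=3 at (1,3)
Step 5: ant0:(1,0)->S->(2,0) | ant1:(1,3)->N->(0,3)
  grid max=4 at (2,0)
Step 6: ant0:(2,0)->N->(1,0) | ant1:(0,3)->S->(1,3)
  grid max=3 at (1,3)

(1,0) (1,3)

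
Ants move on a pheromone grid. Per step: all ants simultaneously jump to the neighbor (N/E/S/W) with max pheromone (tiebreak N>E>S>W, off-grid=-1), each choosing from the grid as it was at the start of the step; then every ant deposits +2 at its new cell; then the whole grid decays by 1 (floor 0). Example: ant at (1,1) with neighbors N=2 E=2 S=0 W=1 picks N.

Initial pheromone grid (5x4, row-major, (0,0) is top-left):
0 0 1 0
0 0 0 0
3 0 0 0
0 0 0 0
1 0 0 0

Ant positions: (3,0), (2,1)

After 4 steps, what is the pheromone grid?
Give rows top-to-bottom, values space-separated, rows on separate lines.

After step 1: ants at (2,0),(2,0)
  0 0 0 0
  0 0 0 0
  6 0 0 0
  0 0 0 0
  0 0 0 0
After step 2: ants at (1,0),(1,0)
  0 0 0 0
  3 0 0 0
  5 0 0 0
  0 0 0 0
  0 0 0 0
After step 3: ants at (2,0),(2,0)
  0 0 0 0
  2 0 0 0
  8 0 0 0
  0 0 0 0
  0 0 0 0
After step 4: ants at (1,0),(1,0)
  0 0 0 0
  5 0 0 0
  7 0 0 0
  0 0 0 0
  0 0 0 0

0 0 0 0
5 0 0 0
7 0 0 0
0 0 0 0
0 0 0 0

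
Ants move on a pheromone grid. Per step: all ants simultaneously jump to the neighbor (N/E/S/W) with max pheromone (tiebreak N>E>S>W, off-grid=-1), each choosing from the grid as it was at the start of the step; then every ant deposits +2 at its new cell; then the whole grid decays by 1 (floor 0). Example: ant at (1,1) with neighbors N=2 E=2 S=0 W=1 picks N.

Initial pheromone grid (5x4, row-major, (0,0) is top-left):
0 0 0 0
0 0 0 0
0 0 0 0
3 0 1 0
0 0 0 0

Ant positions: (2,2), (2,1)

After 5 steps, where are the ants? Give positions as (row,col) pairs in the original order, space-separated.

Step 1: ant0:(2,2)->S->(3,2) | ant1:(2,1)->N->(1,1)
  grid max=2 at (3,0)
Step 2: ant0:(3,2)->N->(2,2) | ant1:(1,1)->N->(0,1)
  grid max=1 at (0,1)
Step 3: ant0:(2,2)->S->(3,2) | ant1:(0,1)->E->(0,2)
  grid max=2 at (3,2)
Step 4: ant0:(3,2)->N->(2,2) | ant1:(0,2)->E->(0,3)
  grid max=1 at (0,3)
Step 5: ant0:(2,2)->S->(3,2) | ant1:(0,3)->S->(1,3)
  grid max=2 at (3,2)

(3,2) (1,3)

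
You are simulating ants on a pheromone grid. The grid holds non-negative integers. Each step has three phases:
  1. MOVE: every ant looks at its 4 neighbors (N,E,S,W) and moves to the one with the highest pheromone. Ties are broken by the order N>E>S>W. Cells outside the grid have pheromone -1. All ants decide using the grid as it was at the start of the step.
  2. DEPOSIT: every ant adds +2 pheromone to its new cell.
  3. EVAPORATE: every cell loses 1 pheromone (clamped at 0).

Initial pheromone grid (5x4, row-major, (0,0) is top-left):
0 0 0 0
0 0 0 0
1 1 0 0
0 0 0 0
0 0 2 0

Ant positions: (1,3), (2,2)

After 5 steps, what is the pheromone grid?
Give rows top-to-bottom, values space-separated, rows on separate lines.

After step 1: ants at (0,3),(2,1)
  0 0 0 1
  0 0 0 0
  0 2 0 0
  0 0 0 0
  0 0 1 0
After step 2: ants at (1,3),(1,1)
  0 0 0 0
  0 1 0 1
  0 1 0 0
  0 0 0 0
  0 0 0 0
After step 3: ants at (0,3),(2,1)
  0 0 0 1
  0 0 0 0
  0 2 0 0
  0 0 0 0
  0 0 0 0
After step 4: ants at (1,3),(1,1)
  0 0 0 0
  0 1 0 1
  0 1 0 0
  0 0 0 0
  0 0 0 0
After step 5: ants at (0,3),(2,1)
  0 0 0 1
  0 0 0 0
  0 2 0 0
  0 0 0 0
  0 0 0 0

0 0 0 1
0 0 0 0
0 2 0 0
0 0 0 0
0 0 0 0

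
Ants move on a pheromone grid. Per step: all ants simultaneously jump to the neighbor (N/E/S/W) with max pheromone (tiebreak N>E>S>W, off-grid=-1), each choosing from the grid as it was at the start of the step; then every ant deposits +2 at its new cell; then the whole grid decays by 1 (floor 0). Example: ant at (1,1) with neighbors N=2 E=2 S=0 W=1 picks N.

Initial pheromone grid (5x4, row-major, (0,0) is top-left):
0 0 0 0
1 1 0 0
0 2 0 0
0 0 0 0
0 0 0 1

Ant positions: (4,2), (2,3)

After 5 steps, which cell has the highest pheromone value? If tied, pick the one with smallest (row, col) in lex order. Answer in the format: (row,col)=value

Step 1: ant0:(4,2)->E->(4,3) | ant1:(2,3)->N->(1,3)
  grid max=2 at (4,3)
Step 2: ant0:(4,3)->N->(3,3) | ant1:(1,3)->N->(0,3)
  grid max=1 at (0,3)
Step 3: ant0:(3,3)->S->(4,3) | ant1:(0,3)->S->(1,3)
  grid max=2 at (4,3)
Step 4: ant0:(4,3)->N->(3,3) | ant1:(1,3)->N->(0,3)
  grid max=1 at (0,3)
Step 5: ant0:(3,3)->S->(4,3) | ant1:(0,3)->S->(1,3)
  grid max=2 at (4,3)
Final grid:
  0 0 0 0
  0 0 0 1
  0 0 0 0
  0 0 0 0
  0 0 0 2
Max pheromone 2 at (4,3)

Answer: (4,3)=2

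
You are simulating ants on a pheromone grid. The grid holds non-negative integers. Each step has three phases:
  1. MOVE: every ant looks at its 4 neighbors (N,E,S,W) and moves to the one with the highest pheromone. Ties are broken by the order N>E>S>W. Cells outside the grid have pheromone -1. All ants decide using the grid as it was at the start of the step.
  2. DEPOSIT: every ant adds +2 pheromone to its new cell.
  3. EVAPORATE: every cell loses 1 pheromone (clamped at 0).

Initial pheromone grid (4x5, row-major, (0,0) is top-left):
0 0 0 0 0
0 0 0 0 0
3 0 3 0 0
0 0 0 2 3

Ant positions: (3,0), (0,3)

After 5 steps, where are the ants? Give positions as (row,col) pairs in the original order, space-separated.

Step 1: ant0:(3,0)->N->(2,0) | ant1:(0,3)->E->(0,4)
  grid max=4 at (2,0)
Step 2: ant0:(2,0)->N->(1,0) | ant1:(0,4)->S->(1,4)
  grid max=3 at (2,0)
Step 3: ant0:(1,0)->S->(2,0) | ant1:(1,4)->N->(0,4)
  grid max=4 at (2,0)
Step 4: ant0:(2,0)->N->(1,0) | ant1:(0,4)->S->(1,4)
  grid max=3 at (2,0)
Step 5: ant0:(1,0)->S->(2,0) | ant1:(1,4)->N->(0,4)
  grid max=4 at (2,0)

(2,0) (0,4)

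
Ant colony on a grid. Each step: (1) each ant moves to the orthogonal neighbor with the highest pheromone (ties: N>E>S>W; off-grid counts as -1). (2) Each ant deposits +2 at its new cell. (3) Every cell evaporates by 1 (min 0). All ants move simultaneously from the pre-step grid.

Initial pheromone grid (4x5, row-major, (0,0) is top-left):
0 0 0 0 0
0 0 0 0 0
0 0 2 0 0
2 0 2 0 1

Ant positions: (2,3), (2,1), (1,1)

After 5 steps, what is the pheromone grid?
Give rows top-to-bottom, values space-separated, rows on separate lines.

After step 1: ants at (2,2),(2,2),(0,1)
  0 1 0 0 0
  0 0 0 0 0
  0 0 5 0 0
  1 0 1 0 0
After step 2: ants at (3,2),(3,2),(0,2)
  0 0 1 0 0
  0 0 0 0 0
  0 0 4 0 0
  0 0 4 0 0
After step 3: ants at (2,2),(2,2),(0,3)
  0 0 0 1 0
  0 0 0 0 0
  0 0 7 0 0
  0 0 3 0 0
After step 4: ants at (3,2),(3,2),(0,4)
  0 0 0 0 1
  0 0 0 0 0
  0 0 6 0 0
  0 0 6 0 0
After step 5: ants at (2,2),(2,2),(1,4)
  0 0 0 0 0
  0 0 0 0 1
  0 0 9 0 0
  0 0 5 0 0

0 0 0 0 0
0 0 0 0 1
0 0 9 0 0
0 0 5 0 0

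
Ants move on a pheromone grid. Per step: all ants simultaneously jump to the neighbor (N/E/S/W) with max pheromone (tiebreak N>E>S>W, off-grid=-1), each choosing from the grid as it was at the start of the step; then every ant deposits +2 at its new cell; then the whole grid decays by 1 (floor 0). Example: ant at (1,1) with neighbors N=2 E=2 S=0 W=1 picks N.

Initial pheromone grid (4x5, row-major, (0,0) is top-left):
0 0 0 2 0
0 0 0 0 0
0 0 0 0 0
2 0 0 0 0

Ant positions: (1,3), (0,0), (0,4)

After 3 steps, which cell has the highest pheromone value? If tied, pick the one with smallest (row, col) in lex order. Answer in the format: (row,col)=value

Step 1: ant0:(1,3)->N->(0,3) | ant1:(0,0)->E->(0,1) | ant2:(0,4)->W->(0,3)
  grid max=5 at (0,3)
Step 2: ant0:(0,3)->E->(0,4) | ant1:(0,1)->E->(0,2) | ant2:(0,3)->E->(0,4)
  grid max=4 at (0,3)
Step 3: ant0:(0,4)->W->(0,3) | ant1:(0,2)->E->(0,3) | ant2:(0,4)->W->(0,3)
  grid max=9 at (0,3)
Final grid:
  0 0 0 9 2
  0 0 0 0 0
  0 0 0 0 0
  0 0 0 0 0
Max pheromone 9 at (0,3)

Answer: (0,3)=9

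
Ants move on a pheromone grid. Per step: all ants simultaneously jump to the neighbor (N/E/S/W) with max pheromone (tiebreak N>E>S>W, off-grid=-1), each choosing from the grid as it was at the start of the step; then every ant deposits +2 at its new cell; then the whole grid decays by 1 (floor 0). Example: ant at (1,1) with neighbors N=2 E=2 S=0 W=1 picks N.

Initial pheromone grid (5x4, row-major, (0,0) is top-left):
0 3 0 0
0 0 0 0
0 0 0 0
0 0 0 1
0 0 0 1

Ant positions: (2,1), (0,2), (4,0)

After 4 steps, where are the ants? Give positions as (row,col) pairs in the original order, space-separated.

Step 1: ant0:(2,1)->N->(1,1) | ant1:(0,2)->W->(0,1) | ant2:(4,0)->N->(3,0)
  grid max=4 at (0,1)
Step 2: ant0:(1,1)->N->(0,1) | ant1:(0,1)->S->(1,1) | ant2:(3,0)->N->(2,0)
  grid max=5 at (0,1)
Step 3: ant0:(0,1)->S->(1,1) | ant1:(1,1)->N->(0,1) | ant2:(2,0)->N->(1,0)
  grid max=6 at (0,1)
Step 4: ant0:(1,1)->N->(0,1) | ant1:(0,1)->S->(1,1) | ant2:(1,0)->E->(1,1)
  grid max=7 at (0,1)

(0,1) (1,1) (1,1)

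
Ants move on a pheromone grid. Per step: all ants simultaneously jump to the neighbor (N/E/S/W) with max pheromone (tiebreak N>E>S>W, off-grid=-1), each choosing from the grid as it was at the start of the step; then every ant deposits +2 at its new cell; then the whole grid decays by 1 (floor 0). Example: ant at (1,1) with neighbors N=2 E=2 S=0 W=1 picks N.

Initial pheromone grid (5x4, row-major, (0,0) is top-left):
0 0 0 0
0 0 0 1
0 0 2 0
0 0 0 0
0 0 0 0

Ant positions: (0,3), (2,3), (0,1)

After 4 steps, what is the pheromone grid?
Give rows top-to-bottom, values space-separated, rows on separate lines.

After step 1: ants at (1,3),(2,2),(0,2)
  0 0 1 0
  0 0 0 2
  0 0 3 0
  0 0 0 0
  0 0 0 0
After step 2: ants at (0,3),(1,2),(0,3)
  0 0 0 3
  0 0 1 1
  0 0 2 0
  0 0 0 0
  0 0 0 0
After step 3: ants at (1,3),(2,2),(1,3)
  0 0 0 2
  0 0 0 4
  0 0 3 0
  0 0 0 0
  0 0 0 0
After step 4: ants at (0,3),(1,2),(0,3)
  0 0 0 5
  0 0 1 3
  0 0 2 0
  0 0 0 0
  0 0 0 0

0 0 0 5
0 0 1 3
0 0 2 0
0 0 0 0
0 0 0 0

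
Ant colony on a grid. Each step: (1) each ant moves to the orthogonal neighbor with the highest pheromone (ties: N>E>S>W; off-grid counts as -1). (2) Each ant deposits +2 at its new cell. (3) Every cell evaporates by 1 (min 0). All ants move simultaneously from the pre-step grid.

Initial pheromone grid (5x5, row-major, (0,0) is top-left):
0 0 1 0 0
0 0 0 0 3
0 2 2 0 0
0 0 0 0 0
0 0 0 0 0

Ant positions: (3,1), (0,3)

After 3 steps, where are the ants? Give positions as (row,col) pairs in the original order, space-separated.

Step 1: ant0:(3,1)->N->(2,1) | ant1:(0,3)->W->(0,2)
  grid max=3 at (2,1)
Step 2: ant0:(2,1)->E->(2,2) | ant1:(0,2)->E->(0,3)
  grid max=2 at (2,1)
Step 3: ant0:(2,2)->W->(2,1) | ant1:(0,3)->W->(0,2)
  grid max=3 at (2,1)

(2,1) (0,2)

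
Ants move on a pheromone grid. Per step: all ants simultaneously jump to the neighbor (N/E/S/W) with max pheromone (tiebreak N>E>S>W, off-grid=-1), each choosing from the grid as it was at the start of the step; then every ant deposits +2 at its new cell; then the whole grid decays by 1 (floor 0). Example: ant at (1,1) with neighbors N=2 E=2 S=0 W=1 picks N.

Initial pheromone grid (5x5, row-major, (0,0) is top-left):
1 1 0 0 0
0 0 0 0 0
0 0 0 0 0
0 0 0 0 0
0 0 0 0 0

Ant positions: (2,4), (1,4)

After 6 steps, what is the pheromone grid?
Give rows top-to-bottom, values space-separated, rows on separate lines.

After step 1: ants at (1,4),(0,4)
  0 0 0 0 1
  0 0 0 0 1
  0 0 0 0 0
  0 0 0 0 0
  0 0 0 0 0
After step 2: ants at (0,4),(1,4)
  0 0 0 0 2
  0 0 0 0 2
  0 0 0 0 0
  0 0 0 0 0
  0 0 0 0 0
After step 3: ants at (1,4),(0,4)
  0 0 0 0 3
  0 0 0 0 3
  0 0 0 0 0
  0 0 0 0 0
  0 0 0 0 0
After step 4: ants at (0,4),(1,4)
  0 0 0 0 4
  0 0 0 0 4
  0 0 0 0 0
  0 0 0 0 0
  0 0 0 0 0
After step 5: ants at (1,4),(0,4)
  0 0 0 0 5
  0 0 0 0 5
  0 0 0 0 0
  0 0 0 0 0
  0 0 0 0 0
After step 6: ants at (0,4),(1,4)
  0 0 0 0 6
  0 0 0 0 6
  0 0 0 0 0
  0 0 0 0 0
  0 0 0 0 0

0 0 0 0 6
0 0 0 0 6
0 0 0 0 0
0 0 0 0 0
0 0 0 0 0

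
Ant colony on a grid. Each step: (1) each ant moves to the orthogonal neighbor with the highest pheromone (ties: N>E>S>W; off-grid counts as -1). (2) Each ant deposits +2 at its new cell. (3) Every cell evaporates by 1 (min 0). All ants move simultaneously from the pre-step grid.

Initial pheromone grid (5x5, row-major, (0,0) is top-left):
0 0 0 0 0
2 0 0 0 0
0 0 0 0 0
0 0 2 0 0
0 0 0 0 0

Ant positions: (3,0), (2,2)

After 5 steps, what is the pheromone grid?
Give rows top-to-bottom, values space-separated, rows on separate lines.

After step 1: ants at (2,0),(3,2)
  0 0 0 0 0
  1 0 0 0 0
  1 0 0 0 0
  0 0 3 0 0
  0 0 0 0 0
After step 2: ants at (1,0),(2,2)
  0 0 0 0 0
  2 0 0 0 0
  0 0 1 0 0
  0 0 2 0 0
  0 0 0 0 0
After step 3: ants at (0,0),(3,2)
  1 0 0 0 0
  1 0 0 0 0
  0 0 0 0 0
  0 0 3 0 0
  0 0 0 0 0
After step 4: ants at (1,0),(2,2)
  0 0 0 0 0
  2 0 0 0 0
  0 0 1 0 0
  0 0 2 0 0
  0 0 0 0 0
After step 5: ants at (0,0),(3,2)
  1 0 0 0 0
  1 0 0 0 0
  0 0 0 0 0
  0 0 3 0 0
  0 0 0 0 0

1 0 0 0 0
1 0 0 0 0
0 0 0 0 0
0 0 3 0 0
0 0 0 0 0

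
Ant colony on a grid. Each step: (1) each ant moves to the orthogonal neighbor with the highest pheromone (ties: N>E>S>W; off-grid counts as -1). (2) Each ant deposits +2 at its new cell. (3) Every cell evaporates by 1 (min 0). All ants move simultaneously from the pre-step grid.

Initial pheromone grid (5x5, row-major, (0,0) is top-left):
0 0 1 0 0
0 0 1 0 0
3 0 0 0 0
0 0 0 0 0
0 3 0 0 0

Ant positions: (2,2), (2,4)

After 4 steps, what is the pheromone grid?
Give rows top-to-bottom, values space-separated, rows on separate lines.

After step 1: ants at (1,2),(1,4)
  0 0 0 0 0
  0 0 2 0 1
  2 0 0 0 0
  0 0 0 0 0
  0 2 0 0 0
After step 2: ants at (0,2),(0,4)
  0 0 1 0 1
  0 0 1 0 0
  1 0 0 0 0
  0 0 0 0 0
  0 1 0 0 0
After step 3: ants at (1,2),(1,4)
  0 0 0 0 0
  0 0 2 0 1
  0 0 0 0 0
  0 0 0 0 0
  0 0 0 0 0
After step 4: ants at (0,2),(0,4)
  0 0 1 0 1
  0 0 1 0 0
  0 0 0 0 0
  0 0 0 0 0
  0 0 0 0 0

0 0 1 0 1
0 0 1 0 0
0 0 0 0 0
0 0 0 0 0
0 0 0 0 0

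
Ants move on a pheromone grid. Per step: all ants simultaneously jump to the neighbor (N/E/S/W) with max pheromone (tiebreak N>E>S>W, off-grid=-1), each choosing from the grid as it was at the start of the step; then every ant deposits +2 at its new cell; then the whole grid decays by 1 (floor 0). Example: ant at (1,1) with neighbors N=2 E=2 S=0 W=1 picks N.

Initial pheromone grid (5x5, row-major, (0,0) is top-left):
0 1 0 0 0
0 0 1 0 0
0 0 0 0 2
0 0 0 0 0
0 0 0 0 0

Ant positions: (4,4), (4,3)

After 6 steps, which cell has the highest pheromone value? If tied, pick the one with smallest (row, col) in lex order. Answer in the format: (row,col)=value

Answer: (2,4)=6

Derivation:
Step 1: ant0:(4,4)->N->(3,4) | ant1:(4,3)->N->(3,3)
  grid max=1 at (2,4)
Step 2: ant0:(3,4)->N->(2,4) | ant1:(3,3)->E->(3,4)
  grid max=2 at (2,4)
Step 3: ant0:(2,4)->S->(3,4) | ant1:(3,4)->N->(2,4)
  grid max=3 at (2,4)
Step 4: ant0:(3,4)->N->(2,4) | ant1:(2,4)->S->(3,4)
  grid max=4 at (2,4)
Step 5: ant0:(2,4)->S->(3,4) | ant1:(3,4)->N->(2,4)
  grid max=5 at (2,4)
Step 6: ant0:(3,4)->N->(2,4) | ant1:(2,4)->S->(3,4)
  grid max=6 at (2,4)
Final grid:
  0 0 0 0 0
  0 0 0 0 0
  0 0 0 0 6
  0 0 0 0 6
  0 0 0 0 0
Max pheromone 6 at (2,4)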